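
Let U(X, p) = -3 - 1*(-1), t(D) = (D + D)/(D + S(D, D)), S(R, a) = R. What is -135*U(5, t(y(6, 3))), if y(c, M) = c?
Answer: 270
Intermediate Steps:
t(D) = 1 (t(D) = (D + D)/(D + D) = (2*D)/((2*D)) = (2*D)*(1/(2*D)) = 1)
U(X, p) = -2 (U(X, p) = -3 + 1 = -2)
-135*U(5, t(y(6, 3))) = -135*(-2) = 270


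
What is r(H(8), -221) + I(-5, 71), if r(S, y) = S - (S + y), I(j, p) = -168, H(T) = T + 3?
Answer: 53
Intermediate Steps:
H(T) = 3 + T
r(S, y) = -y (r(S, y) = S + (-S - y) = -y)
r(H(8), -221) + I(-5, 71) = -1*(-221) - 168 = 221 - 168 = 53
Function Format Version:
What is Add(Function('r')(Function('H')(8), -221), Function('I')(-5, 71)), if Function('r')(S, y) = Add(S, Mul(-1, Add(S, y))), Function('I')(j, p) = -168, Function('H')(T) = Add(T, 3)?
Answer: 53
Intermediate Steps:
Function('H')(T) = Add(3, T)
Function('r')(S, y) = Mul(-1, y) (Function('r')(S, y) = Add(S, Add(Mul(-1, S), Mul(-1, y))) = Mul(-1, y))
Add(Function('r')(Function('H')(8), -221), Function('I')(-5, 71)) = Add(Mul(-1, -221), -168) = Add(221, -168) = 53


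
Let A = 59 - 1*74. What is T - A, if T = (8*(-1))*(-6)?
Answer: 63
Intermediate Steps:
T = 48 (T = -8*(-6) = 48)
A = -15 (A = 59 - 74 = -15)
T - A = 48 - 1*(-15) = 48 + 15 = 63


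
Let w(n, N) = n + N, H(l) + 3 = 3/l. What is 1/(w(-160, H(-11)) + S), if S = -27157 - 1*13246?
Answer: -11/446229 ≈ -2.4651e-5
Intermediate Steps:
S = -40403 (S = -27157 - 13246 = -40403)
H(l) = -3 + 3/l
w(n, N) = N + n
1/(w(-160, H(-11)) + S) = 1/(((-3 + 3/(-11)) - 160) - 40403) = 1/(((-3 + 3*(-1/11)) - 160) - 40403) = 1/(((-3 - 3/11) - 160) - 40403) = 1/((-36/11 - 160) - 40403) = 1/(-1796/11 - 40403) = 1/(-446229/11) = -11/446229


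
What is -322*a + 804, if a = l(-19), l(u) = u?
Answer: 6922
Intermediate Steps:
a = -19
-322*a + 804 = -322*(-19) + 804 = 6118 + 804 = 6922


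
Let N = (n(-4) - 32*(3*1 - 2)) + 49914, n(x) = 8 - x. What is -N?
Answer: -49894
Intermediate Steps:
N = 49894 (N = ((8 - 1*(-4)) - 32*(3*1 - 2)) + 49914 = ((8 + 4) - 32*(3 - 2)) + 49914 = (12 - 32*1) + 49914 = (12 - 32) + 49914 = -20 + 49914 = 49894)
-N = -1*49894 = -49894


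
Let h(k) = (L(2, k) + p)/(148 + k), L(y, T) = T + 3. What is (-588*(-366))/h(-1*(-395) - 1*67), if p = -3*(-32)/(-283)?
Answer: 28990239264/93577 ≈ 3.0980e+5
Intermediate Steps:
L(y, T) = 3 + T
p = -96/283 (p = 96*(-1/283) = -96/283 ≈ -0.33922)
h(k) = (753/283 + k)/(148 + k) (h(k) = ((3 + k) - 96/283)/(148 + k) = (753/283 + k)/(148 + k))
(-588*(-366))/h(-1*(-395) - 1*67) = (-588*(-366))/(((753/283 + (-1*(-395) - 1*67))/(148 + (-1*(-395) - 1*67)))) = 215208/(((753/283 + (395 - 67))/(148 + (395 - 67)))) = 215208/(((753/283 + 328)/(148 + 328))) = 215208/(((93577/283)/476)) = 215208/(((1/476)*(93577/283))) = 215208/(93577/134708) = 215208*(134708/93577) = 28990239264/93577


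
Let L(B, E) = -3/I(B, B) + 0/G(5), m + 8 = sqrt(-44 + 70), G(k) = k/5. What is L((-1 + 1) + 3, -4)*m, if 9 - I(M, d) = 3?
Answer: 4 - sqrt(26)/2 ≈ 1.4505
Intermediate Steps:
G(k) = k/5 (G(k) = k*(1/5) = k/5)
I(M, d) = 6 (I(M, d) = 9 - 1*3 = 9 - 3 = 6)
m = -8 + sqrt(26) (m = -8 + sqrt(-44 + 70) = -8 + sqrt(26) ≈ -2.9010)
L(B, E) = -1/2 (L(B, E) = -3/6 + 0/(((1/5)*5)) = -3*1/6 + 0/1 = -1/2 + 0*1 = -1/2 + 0 = -1/2)
L((-1 + 1) + 3, -4)*m = -(-8 + sqrt(26))/2 = 4 - sqrt(26)/2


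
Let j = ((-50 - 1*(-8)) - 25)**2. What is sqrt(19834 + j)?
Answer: sqrt(24323) ≈ 155.96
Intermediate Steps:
j = 4489 (j = ((-50 + 8) - 25)**2 = (-42 - 25)**2 = (-67)**2 = 4489)
sqrt(19834 + j) = sqrt(19834 + 4489) = sqrt(24323)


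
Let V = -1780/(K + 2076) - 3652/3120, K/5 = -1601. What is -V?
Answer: 4024777/4624620 ≈ 0.87029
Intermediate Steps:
K = -8005 (K = 5*(-1601) = -8005)
V = -4024777/4624620 (V = -1780/(-8005 + 2076) - 3652/3120 = -1780/(-5929) - 3652*1/3120 = -1780*(-1/5929) - 913/780 = 1780/5929 - 913/780 = -4024777/4624620 ≈ -0.87029)
-V = -1*(-4024777/4624620) = 4024777/4624620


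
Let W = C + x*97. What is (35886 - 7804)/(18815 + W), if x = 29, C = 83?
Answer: 28082/21711 ≈ 1.2934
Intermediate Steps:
W = 2896 (W = 83 + 29*97 = 83 + 2813 = 2896)
(35886 - 7804)/(18815 + W) = (35886 - 7804)/(18815 + 2896) = 28082/21711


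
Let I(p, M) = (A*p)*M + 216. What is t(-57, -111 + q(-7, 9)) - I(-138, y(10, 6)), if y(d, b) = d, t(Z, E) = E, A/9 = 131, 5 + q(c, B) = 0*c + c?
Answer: 1626681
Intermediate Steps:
q(c, B) = -5 + c (q(c, B) = -5 + (0*c + c) = -5 + (0 + c) = -5 + c)
A = 1179 (A = 9*131 = 1179)
I(p, M) = 216 + 1179*M*p (I(p, M) = (1179*p)*M + 216 = 1179*M*p + 216 = 216 + 1179*M*p)
t(-57, -111 + q(-7, 9)) - I(-138, y(10, 6)) = (-111 + (-5 - 7)) - (216 + 1179*10*(-138)) = (-111 - 12) - (216 - 1627020) = -123 - 1*(-1626804) = -123 + 1626804 = 1626681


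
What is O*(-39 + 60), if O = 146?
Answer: 3066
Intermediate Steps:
O*(-39 + 60) = 146*(-39 + 60) = 146*21 = 3066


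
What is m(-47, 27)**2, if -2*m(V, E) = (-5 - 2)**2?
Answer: 2401/4 ≈ 600.25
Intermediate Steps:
m(V, E) = -49/2 (m(V, E) = -(-5 - 2)**2/2 = -1/2*(-7)**2 = -1/2*49 = -49/2)
m(-47, 27)**2 = (-49/2)**2 = 2401/4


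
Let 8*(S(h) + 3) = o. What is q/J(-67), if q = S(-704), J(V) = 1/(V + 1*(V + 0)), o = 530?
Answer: -16951/2 ≈ -8475.5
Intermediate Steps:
S(h) = 253/4 (S(h) = -3 + (⅛)*530 = -3 + 265/4 = 253/4)
J(V) = 1/(2*V) (J(V) = 1/(V + 1*V) = 1/(V + V) = 1/(2*V))
q = 253/4 ≈ 63.250
q/J(-67) = 253/(4*(((½)/(-67)))) = 253/(4*(((½)*(-1/67)))) = 253/(4*(-1/134)) = (253/4)*(-134) = -16951/2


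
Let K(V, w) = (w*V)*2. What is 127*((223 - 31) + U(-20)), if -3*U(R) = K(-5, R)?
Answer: 47752/3 ≈ 15917.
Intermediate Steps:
K(V, w) = 2*V*w (K(V, w) = (V*w)*2 = 2*V*w)
U(R) = 10*R/3 (U(R) = -2*(-5)*R/3 = -(-10)*R/3 = 10*R/3)
127*((223 - 31) + U(-20)) = 127*((223 - 31) + (10/3)*(-20)) = 127*(192 - 200/3) = 127*(376/3) = 47752/3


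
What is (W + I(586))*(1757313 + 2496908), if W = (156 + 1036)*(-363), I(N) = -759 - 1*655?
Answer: -1846799878310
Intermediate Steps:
I(N) = -1414 (I(N) = -759 - 655 = -1414)
W = -432696 (W = 1192*(-363) = -432696)
(W + I(586))*(1757313 + 2496908) = (-432696 - 1414)*(1757313 + 2496908) = -434110*4254221 = -1846799878310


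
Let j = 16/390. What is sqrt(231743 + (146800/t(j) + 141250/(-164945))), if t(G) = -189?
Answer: sqrt(997622810966199957)/2078307 ≈ 480.59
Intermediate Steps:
j = 8/195 (j = 16*(1/390) = 8/195 ≈ 0.041026)
sqrt(231743 + (146800/t(j) + 141250/(-164945))) = sqrt(231743 + (146800/(-189) + 141250/(-164945))) = sqrt(231743 + (146800*(-1/189) + 141250*(-1/164945))) = sqrt(231743 + (-146800/189 - 28250/32989)) = sqrt(231743 - 4848124450/6234921) = sqrt(1440051172853/6234921) = sqrt(997622810966199957)/2078307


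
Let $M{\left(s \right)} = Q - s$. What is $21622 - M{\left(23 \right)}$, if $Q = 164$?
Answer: $21481$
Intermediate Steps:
$M{\left(s \right)} = 164 - s$
$21622 - M{\left(23 \right)} = 21622 - \left(164 - 23\right) = 21622 - 141 = 21481$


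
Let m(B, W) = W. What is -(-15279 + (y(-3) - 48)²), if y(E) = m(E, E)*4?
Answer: 11679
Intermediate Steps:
y(E) = 4*E (y(E) = E*4 = 4*E)
-(-15279 + (y(-3) - 48)²) = -(-15279 + (4*(-3) - 48)²) = -(-15279 + (-12 - 48)²) = -(-15279 + (-60)²) = -(-15279 + 3600) = -1*(-11679) = 11679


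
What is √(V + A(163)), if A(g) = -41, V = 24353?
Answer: 2*√6078 ≈ 155.92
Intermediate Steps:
√(V + A(163)) = √(24353 - 41) = √24312 = 2*√6078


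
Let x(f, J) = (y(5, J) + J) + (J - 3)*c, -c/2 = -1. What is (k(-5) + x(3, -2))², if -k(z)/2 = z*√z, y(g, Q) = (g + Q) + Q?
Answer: (11 - 10*I*√5)² ≈ -379.0 - 491.94*I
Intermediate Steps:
c = 2 (c = -2*(-1) = 2)
y(g, Q) = g + 2*Q (y(g, Q) = (Q + g) + Q = g + 2*Q)
k(z) = -2*z^(3/2) (k(z) = -2*z*√z = -2*z^(3/2))
x(f, J) = -1 + 5*J (x(f, J) = ((5 + 2*J) + J) + (J - 3)*2 = (5 + 3*J) + (-3 + J)*2 = (5 + 3*J) + (-6 + 2*J) = -1 + 5*J)
(k(-5) + x(3, -2))² = (-(-10)*I*√5 + (-1 + 5*(-2)))² = (-(-10)*I*√5 + (-1 - 10))² = (10*I*√5 - 11)² = (-11 + 10*I*√5)²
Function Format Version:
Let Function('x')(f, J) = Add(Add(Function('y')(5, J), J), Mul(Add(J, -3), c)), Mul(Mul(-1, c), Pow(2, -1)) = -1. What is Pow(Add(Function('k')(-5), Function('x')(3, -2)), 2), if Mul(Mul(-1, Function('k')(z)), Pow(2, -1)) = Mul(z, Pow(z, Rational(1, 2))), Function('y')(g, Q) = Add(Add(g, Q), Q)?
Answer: Pow(Add(11, Mul(-10, I, Pow(5, Rational(1, 2)))), 2) ≈ Add(-379.00, Mul(-491.94, I))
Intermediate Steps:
c = 2 (c = Mul(-2, -1) = 2)
Function('y')(g, Q) = Add(g, Mul(2, Q)) (Function('y')(g, Q) = Add(Add(Q, g), Q) = Add(g, Mul(2, Q)))
Function('k')(z) = Mul(-2, Pow(z, Rational(3, 2))) (Function('k')(z) = Mul(-2, Mul(z, Pow(z, Rational(1, 2)))) = Mul(-2, Pow(z, Rational(3, 2))))
Function('x')(f, J) = Add(-1, Mul(5, J)) (Function('x')(f, J) = Add(Add(Add(5, Mul(2, J)), J), Mul(Add(J, -3), 2)) = Add(Add(5, Mul(3, J)), Mul(Add(-3, J), 2)) = Add(Add(5, Mul(3, J)), Add(-6, Mul(2, J))) = Add(-1, Mul(5, J)))
Pow(Add(Function('k')(-5), Function('x')(3, -2)), 2) = Pow(Add(Mul(-2, Pow(-5, Rational(3, 2))), Add(-1, Mul(5, -2))), 2) = Pow(Add(Mul(-2, Mul(-5, I, Pow(5, Rational(1, 2)))), Add(-1, -10)), 2) = Pow(Add(Mul(10, I, Pow(5, Rational(1, 2))), -11), 2) = Pow(Add(-11, Mul(10, I, Pow(5, Rational(1, 2)))), 2)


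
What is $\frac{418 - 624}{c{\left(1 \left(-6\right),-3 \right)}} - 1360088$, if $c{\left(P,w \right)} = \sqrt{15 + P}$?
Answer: $- \frac{4080470}{3} \approx -1.3602 \cdot 10^{6}$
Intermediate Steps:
$\frac{418 - 624}{c{\left(1 \left(-6\right),-3 \right)}} - 1360088 = \frac{418 - 624}{\sqrt{15 + 1 \left(-6\right)}} - 1360088 = - \frac{206}{\sqrt{15 - 6}} - 1360088 = - \frac{206}{\sqrt{9}} - 1360088 = - \frac{206}{3} - 1360088 = - \frac{4080470}{3}$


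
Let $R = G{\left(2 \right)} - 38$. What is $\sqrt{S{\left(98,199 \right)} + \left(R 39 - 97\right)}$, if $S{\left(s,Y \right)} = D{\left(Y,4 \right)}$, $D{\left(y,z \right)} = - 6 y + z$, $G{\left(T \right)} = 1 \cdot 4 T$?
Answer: $3 i \sqrt{273} \approx 49.568 i$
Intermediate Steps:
$G{\left(T \right)} = 4 T$
$D{\left(y,z \right)} = z - 6 y$
$S{\left(s,Y \right)} = 4 - 6 Y$
$R = -30$ ($R = 4 \cdot 2 - 38 = 8 - 38 = -30$)
$\sqrt{S{\left(98,199 \right)} + \left(R 39 - 97\right)} = \sqrt{\left(4 - 1194\right) - 1267} = \sqrt{-1190 - 1267} = \sqrt{-2457} = 3 i \sqrt{273}$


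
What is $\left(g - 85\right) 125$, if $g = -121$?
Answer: $-25750$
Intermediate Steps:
$\left(g - 85\right) 125 = \left(-121 - 85\right) 125 = \left(-206\right) 125 = -25750$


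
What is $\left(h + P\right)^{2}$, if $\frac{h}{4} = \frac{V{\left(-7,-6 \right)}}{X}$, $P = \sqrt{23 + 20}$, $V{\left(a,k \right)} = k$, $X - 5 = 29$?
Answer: $\frac{12571}{289} - \frac{24 \sqrt{43}}{17} \approx 34.241$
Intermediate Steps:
$X = 34$ ($X = 5 + 29 = 34$)
$P = \sqrt{43} \approx 6.5574$
$h = - \frac{12}{17}$ ($h = 4 \left(- \frac{6}{34}\right) = 4 \left(\left(-6\right) \frac{1}{34}\right) = 4 \left(- \frac{3}{17}\right) = - \frac{12}{17} \approx -0.70588$)
$\left(h + P\right)^{2} = \left(- \frac{12}{17} + \sqrt{43}\right)^{2}$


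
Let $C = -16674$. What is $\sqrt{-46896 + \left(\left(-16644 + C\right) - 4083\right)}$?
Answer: $i \sqrt{84297} \approx 290.34 i$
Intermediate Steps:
$\sqrt{-46896 + \left(\left(-16644 + C\right) - 4083\right)} = \sqrt{-46896 - 37401} = \sqrt{-84297} = i \sqrt{84297}$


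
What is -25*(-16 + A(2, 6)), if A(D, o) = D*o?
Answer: 100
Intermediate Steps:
-25*(-16 + A(2, 6)) = -25*(-16 + 2*6) = -25*(-16 + 12) = -25*(-4) = 100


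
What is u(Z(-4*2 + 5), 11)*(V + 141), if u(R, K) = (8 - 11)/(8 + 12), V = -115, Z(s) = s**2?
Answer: -39/10 ≈ -3.9000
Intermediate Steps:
u(R, K) = -3/20
u(Z(-4*2 + 5), 11)*(V + 141) = -3*(-115 + 141)/20 = -3/20*26 = -39/10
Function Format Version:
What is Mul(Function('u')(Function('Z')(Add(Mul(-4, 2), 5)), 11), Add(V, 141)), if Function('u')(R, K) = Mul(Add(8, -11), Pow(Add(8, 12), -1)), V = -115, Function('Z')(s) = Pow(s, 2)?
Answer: Rational(-39, 10) ≈ -3.9000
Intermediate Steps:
Function('u')(R, K) = Rational(-3, 20) (Function('u')(R, K) = Mul(-3, Pow(20, -1)) = Mul(-3, Rational(1, 20)) = Rational(-3, 20))
Mul(Function('u')(Function('Z')(Add(Mul(-4, 2), 5)), 11), Add(V, 141)) = Mul(Rational(-3, 20), Add(-115, 141)) = Mul(Rational(-3, 20), 26) = Rational(-39, 10)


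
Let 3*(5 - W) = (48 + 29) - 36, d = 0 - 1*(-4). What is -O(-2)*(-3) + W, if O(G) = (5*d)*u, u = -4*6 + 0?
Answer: -4346/3 ≈ -1448.7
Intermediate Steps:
d = 4 (d = 0 + 4 = 4)
W = -26/3 (W = 5 - ((48 + 29) - 36)/3 = 5 - (77 - 36)/3 = 5 - ⅓*41 = 5 - 41/3 = -26/3 ≈ -8.6667)
u = -24 (u = -24 + 0 = -24)
O(G) = -480 (O(G) = (5*4)*(-24) = 20*(-24) = -480)
-O(-2)*(-3) + W = -1*(-480)*(-3) - 26/3 = 480*(-3) - 26/3 = -1440 - 26/3 = -4346/3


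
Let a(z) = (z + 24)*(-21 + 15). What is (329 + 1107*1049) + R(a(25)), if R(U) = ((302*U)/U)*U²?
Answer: 27265244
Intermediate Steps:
a(z) = -144 - 6*z (a(z) = (24 + z)*(-6) = -144 - 6*z)
R(U) = 302*U²
(329 + 1107*1049) + R(a(25)) = (329 + 1107*1049) + 302*(-144 - 6*25)² = (329 + 1161243) + 302*(-144 - 150)² = 1161572 + 302*(-294)² = 1161572 + 302*86436 = 1161572 + 26103672 = 27265244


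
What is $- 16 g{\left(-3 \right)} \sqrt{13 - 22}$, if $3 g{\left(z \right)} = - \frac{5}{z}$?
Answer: $- \frac{80 i}{3} \approx - 26.667 i$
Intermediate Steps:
$g{\left(z \right)} = - \frac{5}{3 z}$ ($g{\left(z \right)} = \frac{\left(-5\right) \frac{1}{z}}{3} = - \frac{5}{3 z}$)
$- 16 g{\left(-3 \right)} \sqrt{13 - 22} = - 16 \left(- \frac{5}{3 \left(-3\right)}\right) \sqrt{13 - 22} = - 16 \left(\left(- \frac{5}{3}\right) \left(- \frac{1}{3}\right)\right) \sqrt{-9} = \left(-16\right) \frac{5}{9} \cdot 3 i = - \frac{80 \cdot 3 i}{9} = - \frac{80 i}{3}$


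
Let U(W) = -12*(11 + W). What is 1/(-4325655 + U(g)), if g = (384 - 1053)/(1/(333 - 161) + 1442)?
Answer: -82675/357633979953 ≈ -2.3117e-7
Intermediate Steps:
g = -38356/82675 (g = -669/(1/172 + 1442) = -669/248025/172 = -669*172/248025 = -38356/82675 ≈ -0.46394)
U(W) = -132 - 12*W
1/(-4325655 + U(g)) = 1/(-4325655 + (-132 - 12*(-38356/82675))) = 1/(-4325655 + (-132 + 460272/82675)) = 1/(-4325655 - 10452828/82675) = 1/(-357633979953/82675) = -82675/357633979953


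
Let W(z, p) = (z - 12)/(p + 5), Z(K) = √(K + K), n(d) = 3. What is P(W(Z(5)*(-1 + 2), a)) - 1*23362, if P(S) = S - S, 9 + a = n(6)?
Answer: -23362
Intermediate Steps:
Z(K) = √2*√K (Z(K) = √(2*K) = √2*√K)
a = -6 (a = -9 + 3 = -6)
W(z, p) = (-12 + z)/(5 + p)
P(S) = 0
P(W(Z(5)*(-1 + 2), a)) - 1*23362 = 0 - 1*23362 = 0 - 23362 = -23362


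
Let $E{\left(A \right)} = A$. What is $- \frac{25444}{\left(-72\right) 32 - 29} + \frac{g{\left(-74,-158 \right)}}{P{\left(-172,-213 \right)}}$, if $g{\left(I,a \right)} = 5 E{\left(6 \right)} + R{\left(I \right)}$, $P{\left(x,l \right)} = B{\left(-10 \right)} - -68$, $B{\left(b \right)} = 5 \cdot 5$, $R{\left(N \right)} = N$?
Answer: $\frac{2263640}{216969} \approx 10.433$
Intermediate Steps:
$B{\left(b \right)} = 25$
$P{\left(x,l \right)} = 93$ ($P{\left(x,l \right)} = 25 - -68 = 25 + 68 = 93$)
$g{\left(I,a \right)} = 30 + I$ ($g{\left(I,a \right)} = 5 \cdot 6 + I = 30 + I$)
$- \frac{25444}{\left(-72\right) 32 - 29} + \frac{g{\left(-74,-158 \right)}}{P{\left(-172,-213 \right)}} = - \frac{25444}{\left(-72\right) 32 - 29} + \frac{30 - 74}{93} = - \frac{25444}{-2304 - 29} - \frac{44}{93} = - \frac{25444}{-2333} - \frac{44}{93} = \left(-25444\right) \left(- \frac{1}{2333}\right) - \frac{44}{93} = \frac{25444}{2333} - \frac{44}{93} = \frac{2263640}{216969}$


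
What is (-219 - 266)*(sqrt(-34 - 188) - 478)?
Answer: 231830 - 485*I*sqrt(222) ≈ 2.3183e+5 - 7226.3*I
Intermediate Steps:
(-219 - 266)*(sqrt(-34 - 188) - 478) = -485*(sqrt(-222) - 478) = -485*(I*sqrt(222) - 478) = -485*(-478 + I*sqrt(222)) = 231830 - 485*I*sqrt(222)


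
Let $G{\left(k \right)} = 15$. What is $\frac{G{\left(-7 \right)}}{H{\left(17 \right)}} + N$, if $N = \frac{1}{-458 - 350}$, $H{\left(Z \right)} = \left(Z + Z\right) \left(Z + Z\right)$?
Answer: $\frac{2741}{233512} \approx 0.011738$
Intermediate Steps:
$H{\left(Z \right)} = 4 Z^{2}$ ($H{\left(Z \right)} = 2 Z 2 Z = 4 Z^{2}$)
$N = - \frac{1}{808}$ ($N = \frac{1}{-808} = - \frac{1}{808} \approx -0.0012376$)
$\frac{G{\left(-7 \right)}}{H{\left(17 \right)}} + N = \frac{15}{4 \cdot 17^{2}} - \frac{1}{808} = \frac{15}{4 \cdot 289} - \frac{1}{808} = \frac{15}{1156} - \frac{1}{808} = \frac{2741}{233512}$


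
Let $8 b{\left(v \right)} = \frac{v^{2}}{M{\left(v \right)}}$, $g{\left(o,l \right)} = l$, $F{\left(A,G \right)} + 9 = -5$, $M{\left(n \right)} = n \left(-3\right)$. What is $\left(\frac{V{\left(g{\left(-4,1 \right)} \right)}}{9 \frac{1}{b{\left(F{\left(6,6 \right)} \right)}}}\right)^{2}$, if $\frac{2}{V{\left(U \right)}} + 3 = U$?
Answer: $\frac{49}{11664} \approx 0.004201$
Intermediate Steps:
$M{\left(n \right)} = - 3 n$
$F{\left(A,G \right)} = -14$ ($F{\left(A,G \right)} = -9 - 5 = -14$)
$V{\left(U \right)} = \frac{2}{-3 + U}$
$b{\left(v \right)} = - \frac{v}{24}$ ($b{\left(v \right)} = \frac{v^{2} \frac{1}{\left(-3\right) v}}{8} = \frac{v^{2} \left(- \frac{1}{3 v}\right)}{8} = \frac{\left(- \frac{1}{3}\right) v}{8} = - \frac{v}{24}$)
$\left(\frac{V{\left(g{\left(-4,1 \right)} \right)}}{9 \frac{1}{b{\left(F{\left(6,6 \right)} \right)}}}\right)^{2} = \left(\frac{2 \frac{1}{-3 + 1}}{9 \frac{1}{\left(- \frac{1}{24}\right) \left(-14\right)}}\right)^{2} = \left(\frac{2 \frac{1}{-2}}{9 \frac{1}{\frac{7}{12}}}\right)^{2} = \left(\frac{2 \left(- \frac{1}{2}\right)}{9 \cdot \frac{12}{7}}\right)^{2} = \left(- \frac{1}{\frac{108}{7}}\right)^{2} = \left(\left(-1\right) \frac{7}{108}\right)^{2} = \left(- \frac{7}{108}\right)^{2} = \frac{49}{11664}$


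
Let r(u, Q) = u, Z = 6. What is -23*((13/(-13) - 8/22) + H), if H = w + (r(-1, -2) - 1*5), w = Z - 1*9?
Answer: 2622/11 ≈ 238.36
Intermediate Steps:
w = -3 (w = 6 - 1*9 = 6 - 9 = -3)
H = -9 (H = -3 + (-1 - 1*5) = -3 + (-1 - 5) = -3 - 6 = -9)
-23*((13/(-13) - 8/22) + H) = -23*((13/(-13) - 8/22) - 9) = -23*((13*(-1/13) - 8*1/22) - 9) = -23*((-1 - 4/11) - 9) = -23*(-15/11 - 9) = -23*(-114/11) = 2622/11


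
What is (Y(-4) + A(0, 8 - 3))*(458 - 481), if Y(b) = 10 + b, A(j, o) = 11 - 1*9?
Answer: -184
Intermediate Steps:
A(j, o) = 2 (A(j, o) = 11 - 9 = 2)
(Y(-4) + A(0, 8 - 3))*(458 - 481) = ((10 - 4) + 2)*(458 - 481) = (6 + 2)*(-23) = 8*(-23) = -184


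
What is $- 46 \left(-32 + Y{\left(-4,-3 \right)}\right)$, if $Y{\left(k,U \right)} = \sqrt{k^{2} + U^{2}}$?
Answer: $1242$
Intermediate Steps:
$Y{\left(k,U \right)} = \sqrt{U^{2} + k^{2}}$
$- 46 \left(-32 + Y{\left(-4,-3 \right)}\right) = - 46 \left(-32 + \sqrt{\left(-3\right)^{2} + \left(-4\right)^{2}}\right) = - 46 \left(-32 + \sqrt{9 + 16}\right) = - 46 \left(-32 + \sqrt{25}\right) = - 46 \left(-32 + 5\right) = \left(-46\right) \left(-27\right) = 1242$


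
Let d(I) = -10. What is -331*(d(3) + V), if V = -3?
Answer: 4303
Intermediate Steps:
-331*(d(3) + V) = -331*(-10 - 3) = -331*(-13) = 4303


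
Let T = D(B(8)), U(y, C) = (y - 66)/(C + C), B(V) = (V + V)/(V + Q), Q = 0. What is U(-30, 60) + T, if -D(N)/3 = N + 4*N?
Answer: -154/5 ≈ -30.800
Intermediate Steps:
B(V) = 2 (B(V) = (V + V)/(V + 0) = (2*V)/V = 2)
U(y, C) = (-66 + y)/(2*C) (U(y, C) = (-66 + y)/((2*C)) = (-66 + y)*(1/(2*C)) = (-66 + y)/(2*C))
D(N) = -15*N (D(N) = -3*(N + 4*N) = -15*N)
T = -30 (T = -15*2 = -30)
U(-30, 60) + T = (½)*(-66 - 30)/60 - 30 = (½)*(1/60)*(-96) - 30 = -⅘ - 30 = -154/5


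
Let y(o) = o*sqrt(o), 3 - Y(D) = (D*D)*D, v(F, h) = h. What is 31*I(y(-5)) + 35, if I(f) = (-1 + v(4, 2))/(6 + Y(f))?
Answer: 68362489/1953206 + 19375*I*sqrt(5)/1953206 ≈ 35.0 + 0.022181*I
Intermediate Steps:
Y(D) = 3 - D**3 (Y(D) = 3 - D*D*D = 3 - D**2*D = 3 - D**3)
y(o) = o**(3/2)
I(f) = 1/(9 - f**3) (I(f) = (-1 + 2)/(6 + (3 - f**3)) = 1/(9 - f**3))
31*I(y(-5)) + 35 = 31*(-1/(-9 + ((-5)**(3/2))**3)) + 35 = 31*(-1/(-9 + (-5*I*sqrt(5))**3)) + 35 = 31*(-1/(-9 + 625*I*sqrt(5))) + 35 = -31/(-9 + 625*I*sqrt(5)) + 35 = 35 - 31/(-9 + 625*I*sqrt(5))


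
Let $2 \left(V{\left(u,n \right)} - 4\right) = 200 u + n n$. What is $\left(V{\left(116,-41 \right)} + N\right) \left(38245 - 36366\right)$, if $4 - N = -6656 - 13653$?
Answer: $\frac{123102685}{2} \approx 6.1551 \cdot 10^{7}$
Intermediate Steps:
$V{\left(u,n \right)} = 4 + \frac{n^{2}}{2} + 100 u$ ($V{\left(u,n \right)} = 4 + \frac{200 u + n n}{2} = 4 + \frac{200 u + n^{2}}{2} = 4 + \frac{n^{2} + 200 u}{2} = 4 + \left(\frac{n^{2}}{2} + 100 u\right) = 4 + \frac{n^{2}}{2} + 100 u$)
$N = 20313$ ($N = 4 - \left(-6656 - 13653\right) = 4 - -20309 = 4 + 20309 = 20313$)
$\left(V{\left(116,-41 \right)} + N\right) \left(38245 - 36366\right) = \left(\left(4 + \frac{\left(-41\right)^{2}}{2} + 100 \cdot 116\right) + 20313\right) \left(38245 - 36366\right) = \left(\left(4 + \frac{1}{2} \cdot 1681 + 11600\right) + 20313\right) 1879 = \left(\left(4 + \frac{1681}{2} + 11600\right) + 20313\right) 1879 = \left(\frac{24889}{2} + 20313\right) 1879 = \frac{65515}{2} \cdot 1879 = \frac{123102685}{2}$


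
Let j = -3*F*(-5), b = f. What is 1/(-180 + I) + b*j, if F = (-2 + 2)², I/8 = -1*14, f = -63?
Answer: -1/292 ≈ -0.0034247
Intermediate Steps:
b = -63
I = -112 (I = 8*(-1*14) = 8*(-14) = -112)
F = 0 (F = 0² = 0)
j = 0 (j = -3*0*(-5) = 0*(-5) = 0)
1/(-180 + I) + b*j = 1/(-180 - 112) - 63*0 = 1/(-292) + 0 = -1/292 + 0 = -1/292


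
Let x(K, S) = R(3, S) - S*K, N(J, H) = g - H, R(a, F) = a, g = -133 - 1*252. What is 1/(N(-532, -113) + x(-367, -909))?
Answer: -1/333872 ≈ -2.9952e-6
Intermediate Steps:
g = -385 (g = -133 - 252 = -385)
N(J, H) = -385 - H
x(K, S) = 3 - K*S (x(K, S) = 3 - S*K = 3 - K*S)
1/(N(-532, -113) + x(-367, -909)) = 1/((-385 - 1*(-113)) + (3 - 1*(-367)*(-909))) = 1/((-385 + 113) + (3 - 333603)) = 1/(-272 - 333600) = 1/(-333872) = -1/333872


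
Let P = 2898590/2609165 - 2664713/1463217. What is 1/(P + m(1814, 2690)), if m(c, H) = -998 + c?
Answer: 763554916761/622518530130853 ≈ 0.0012266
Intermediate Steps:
P = -542281946123/763554916761 (P = 2898590*(1/2609165) - 2664713*1/1463217 = 579718/521833 - 2664713/1463217 = -542281946123/763554916761 ≈ -0.71021)
1/(P + m(1814, 2690)) = 1/(-542281946123/763554916761 + (-998 + 1814)) = 1/(-542281946123/763554916761 + 816) = 1/(622518530130853/763554916761) = 763554916761/622518530130853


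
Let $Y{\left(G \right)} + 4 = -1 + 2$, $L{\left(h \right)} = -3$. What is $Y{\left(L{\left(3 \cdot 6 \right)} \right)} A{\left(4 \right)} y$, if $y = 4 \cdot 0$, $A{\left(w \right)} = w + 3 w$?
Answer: $0$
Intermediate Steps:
$A{\left(w \right)} = 4 w$
$Y{\left(G \right)} = -3$ ($Y{\left(G \right)} = -4 + \left(-1 + 2\right) = -4 + 1 = -3$)
$y = 0$
$Y{\left(L{\left(3 \cdot 6 \right)} \right)} A{\left(4 \right)} y = - 3 \cdot 4 \cdot 4 \cdot 0 = \left(-3\right) 16 \cdot 0 = \left(-48\right) 0 = 0$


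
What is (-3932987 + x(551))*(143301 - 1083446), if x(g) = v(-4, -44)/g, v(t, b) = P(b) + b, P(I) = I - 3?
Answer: 2037365598329560/551 ≈ 3.6976e+12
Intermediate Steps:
P(I) = -3 + I
v(t, b) = -3 + 2*b (v(t, b) = (-3 + b) + b = -3 + 2*b)
x(g) = -91/g (x(g) = (-3 + 2*(-44))/g = (-3 - 88)/g = -91/g)
(-3932987 + x(551))*(143301 - 1083446) = (-3932987 - 91/551)*(143301 - 1083446) = (-3932987 - 91*1/551)*(-940145) = (-3932987 - 91/551)*(-940145) = -2167075928/551*(-940145) = 2037365598329560/551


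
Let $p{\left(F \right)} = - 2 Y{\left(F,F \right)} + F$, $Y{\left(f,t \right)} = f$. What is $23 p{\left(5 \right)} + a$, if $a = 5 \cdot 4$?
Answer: $-95$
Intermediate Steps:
$p{\left(F \right)} = - F$ ($p{\left(F \right)} = - 2 F + F = - F$)
$a = 20$
$23 p{\left(5 \right)} + a = 23 \left(\left(-1\right) 5\right) + 20 = 23 \left(-5\right) + 20 = -115 + 20 = -95$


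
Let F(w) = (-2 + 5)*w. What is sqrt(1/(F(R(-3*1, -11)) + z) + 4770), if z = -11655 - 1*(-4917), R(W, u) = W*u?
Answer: sqrt(210244044531)/6639 ≈ 69.065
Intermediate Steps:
F(w) = 3*w
z = -6738 (z = -11655 + 4917 = -6738)
sqrt(1/(F(R(-3*1, -11)) + z) + 4770) = sqrt(1/(3*(-3*1*(-11)) - 6738) + 4770) = sqrt(1/(3*(-3*(-11)) - 6738) + 4770) = sqrt(1/(3*33 - 6738) + 4770) = sqrt(1/(99 - 6738) + 4770) = sqrt(1/(-6639) + 4770) = sqrt(-1/6639 + 4770) = sqrt(31668029/6639) = sqrt(210244044531)/6639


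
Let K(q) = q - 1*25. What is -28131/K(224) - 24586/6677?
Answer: -192723301/1328723 ≈ -145.04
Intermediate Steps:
K(q) = -25 + q (K(q) = q - 25 = -25 + q)
-28131/K(224) - 24586/6677 = -28131/(-25 + 224) - 24586/6677 = -28131/199 - 24586*1/6677 = -28131*1/199 - 24586/6677 = -28131/199 - 24586/6677 = -192723301/1328723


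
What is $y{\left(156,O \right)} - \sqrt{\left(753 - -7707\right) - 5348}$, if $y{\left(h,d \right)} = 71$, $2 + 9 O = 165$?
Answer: $71 - 2 \sqrt{778} \approx 15.215$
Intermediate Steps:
$O = \frac{163}{9}$ ($O = - \frac{2}{9} + \frac{1}{9} \cdot 165 = - \frac{2}{9} + \frac{55}{3} = \frac{163}{9} \approx 18.111$)
$y{\left(156,O \right)} - \sqrt{\left(753 - -7707\right) - 5348} = 71 - \sqrt{\left(753 - -7707\right) - 5348} = 71 - \sqrt{\left(753 + 7707\right) - 5348} = 71 - \sqrt{8460 - 5348} = 71 - \sqrt{3112} = 71 - 2 \sqrt{778}$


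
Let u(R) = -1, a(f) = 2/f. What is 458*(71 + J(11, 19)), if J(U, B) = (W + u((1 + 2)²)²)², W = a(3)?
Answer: 304112/9 ≈ 33790.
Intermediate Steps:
W = ⅔ (W = 2/3 = 2*(⅓) = ⅔ ≈ 0.66667)
J(U, B) = 25/9 (J(U, B) = (⅔ + (-1)²)² = (⅔ + 1)² = (5/3)² = 25/9)
458*(71 + J(11, 19)) = 458*(71 + 25/9) = 458*(664/9) = 304112/9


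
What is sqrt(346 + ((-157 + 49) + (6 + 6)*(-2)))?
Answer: sqrt(214) ≈ 14.629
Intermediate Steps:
sqrt(346 + ((-157 + 49) + (6 + 6)*(-2))) = sqrt(346 + (-108 + 12*(-2))) = sqrt(346 + (-108 - 24)) = sqrt(346 - 132) = sqrt(214)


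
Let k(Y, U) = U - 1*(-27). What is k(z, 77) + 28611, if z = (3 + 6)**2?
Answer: 28715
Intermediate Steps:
z = 81 (z = 9**2 = 81)
k(Y, U) = 27 + U (k(Y, U) = U + 27 = 27 + U)
k(z, 77) + 28611 = (27 + 77) + 28611 = 104 + 28611 = 28715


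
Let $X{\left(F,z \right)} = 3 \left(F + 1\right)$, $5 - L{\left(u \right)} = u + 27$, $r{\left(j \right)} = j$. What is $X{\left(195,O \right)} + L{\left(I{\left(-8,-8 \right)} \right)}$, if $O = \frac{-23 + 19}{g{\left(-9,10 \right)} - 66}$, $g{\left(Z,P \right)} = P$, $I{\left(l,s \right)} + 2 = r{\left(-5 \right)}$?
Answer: $573$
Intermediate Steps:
$I{\left(l,s \right)} = -7$ ($I{\left(l,s \right)} = -2 - 5 = -7$)
$L{\left(u \right)} = -22 - u$ ($L{\left(u \right)} = 5 - \left(u + 27\right) = 5 - \left(27 + u\right) = -22 - u$)
$O = \frac{1}{14}$ ($O = \frac{-23 + 19}{10 - 66} = - \frac{4}{-56} = \left(-4\right) \left(- \frac{1}{56}\right) = \frac{1}{14} \approx 0.071429$)
$X{\left(F,z \right)} = 3 + 3 F$ ($X{\left(F,z \right)} = 3 \left(1 + F\right) = 3 + 3 F$)
$X{\left(195,O \right)} + L{\left(I{\left(-8,-8 \right)} \right)} = \left(3 + 3 \cdot 195\right) - 15 = \left(3 + 585\right) + \left(-22 + 7\right) = 588 - 15 = 573$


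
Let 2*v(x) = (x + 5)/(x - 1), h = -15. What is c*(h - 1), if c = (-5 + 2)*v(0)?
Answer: -120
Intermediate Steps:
v(x) = (5 + x)/(2*(-1 + x)) (v(x) = ((x + 5)/(x - 1))/2 = ((5 + x)/(-1 + x))/2 = (5 + x)/(2*(-1 + x)))
c = 15/2 (c = (-5 + 2)*((5 + 0)/(2*(-1 + 0))) = -3*5/(2*(-1)) = -3*(-1)*5/2 = -3*(-5/2) = 15/2 ≈ 7.5000)
c*(h - 1) = 15*(-15 - 1)/2 = (15/2)*(-16) = -120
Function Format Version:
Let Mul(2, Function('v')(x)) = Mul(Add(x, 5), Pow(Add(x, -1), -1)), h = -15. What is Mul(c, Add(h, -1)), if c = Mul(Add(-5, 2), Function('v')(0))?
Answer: -120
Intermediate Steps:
Function('v')(x) = Mul(Rational(1, 2), Pow(Add(-1, x), -1), Add(5, x)) (Function('v')(x) = Mul(Rational(1, 2), Mul(Add(x, 5), Pow(Add(x, -1), -1))) = Mul(Rational(1, 2), Mul(Add(5, x), Pow(Add(-1, x), -1))) = Mul(Rational(1, 2), Mul(Pow(Add(-1, x), -1), Add(5, x))) = Mul(Rational(1, 2), Pow(Add(-1, x), -1), Add(5, x)))
c = Rational(15, 2) (c = Mul(Add(-5, 2), Mul(Rational(1, 2), Pow(Add(-1, 0), -1), Add(5, 0))) = Mul(-3, Mul(Rational(1, 2), Pow(-1, -1), 5)) = Mul(-3, Mul(Rational(1, 2), -1, 5)) = Mul(-3, Rational(-5, 2)) = Rational(15, 2) ≈ 7.5000)
Mul(c, Add(h, -1)) = Mul(Rational(15, 2), Add(-15, -1)) = Mul(Rational(15, 2), -16) = -120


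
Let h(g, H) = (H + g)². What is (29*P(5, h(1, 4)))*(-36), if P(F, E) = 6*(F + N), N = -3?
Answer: -12528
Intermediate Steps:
P(F, E) = -18 + 6*F (P(F, E) = 6*(F - 3) = 6*(-3 + F) = -18 + 6*F)
(29*P(5, h(1, 4)))*(-36) = (29*(-18 + 6*5))*(-36) = (29*(-18 + 30))*(-36) = (29*12)*(-36) = 348*(-36) = -12528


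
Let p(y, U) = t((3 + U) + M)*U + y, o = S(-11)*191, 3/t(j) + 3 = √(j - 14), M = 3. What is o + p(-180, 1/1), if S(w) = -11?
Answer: -36505/16 - 3*I*√7/16 ≈ -2281.6 - 0.49608*I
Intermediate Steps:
t(j) = 3/(-3 + √(-14 + j)) (t(j) = 3/(-3 + √(j - 14)) = 3/(-3 + √(-14 + j)))
o = -2101 (o = -11*191 = -2101)
p(y, U) = y + 3*U/(-3 + √(-8 + U)) (p(y, U) = (3/(-3 + √(-14 + ((3 + U) + 3))))*U + y = (3/(-3 + √(-14 + (6 + U))))*U + y = (3/(-3 + √(-8 + U)))*U + y = 3*U/(-3 + √(-8 + U)) + y = y + 3*U/(-3 + √(-8 + U)))
o + p(-180, 1/1) = -2101 + (3/1 - 180*(-3 + √(-8 + 1/1)))/(-3 + √(-8 + 1/1)) = -2101 + (3*1 - 180*(-3 + √(-8 + 1)))/(-3 + √(-8 + 1)) = -2101 + (3 - 180*(-3 + √(-7)))/(-3 + √(-7)) = -2101 + (3 - 180*(-3 + I*√7))/(-3 + I*√7) = -2101 + (3 + (540 - 180*I*√7))/(-3 + I*√7) = -2101 + (543 - 180*I*√7)/(-3 + I*√7)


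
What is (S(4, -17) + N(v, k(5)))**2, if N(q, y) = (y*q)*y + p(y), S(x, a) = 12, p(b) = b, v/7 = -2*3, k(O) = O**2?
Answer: 687121369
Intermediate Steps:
v = -42 (v = 7*(-2*3) = 7*(-6) = -42)
N(q, y) = y + q*y**2 (N(q, y) = (y*q)*y + y = (q*y)*y + y = q*y**2 + y = y + q*y**2)
(S(4, -17) + N(v, k(5)))**2 = (12 + 5**2*(1 - 42*5**2))**2 = (12 + 25*(1 - 42*25))**2 = (12 + 25*(1 - 1050))**2 = (12 + 25*(-1049))**2 = (12 - 26225)**2 = (-26213)**2 = 687121369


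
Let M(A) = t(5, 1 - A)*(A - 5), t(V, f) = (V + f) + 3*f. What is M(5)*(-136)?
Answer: 0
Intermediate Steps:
t(V, f) = V + 4*f
M(A) = (-5 + A)*(9 - 4*A) (M(A) = (5 + 4*(1 - A))*(A - 5) = (5 + (4 - 4*A))*(-5 + A) = (9 - 4*A)*(-5 + A) = (-5 + A)*(9 - 4*A))
M(5)*(-136) = -(-9 + 4*5)*(-5 + 5)*(-136) = -1*(-9 + 20)*0*(-136) = -1*11*0*(-136) = 0*(-136) = 0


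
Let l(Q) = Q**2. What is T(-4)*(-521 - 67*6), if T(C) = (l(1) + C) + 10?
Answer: -6461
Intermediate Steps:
T(C) = 11 + C (T(C) = (1**2 + C) + 10 = (1 + C) + 10 = 11 + C)
T(-4)*(-521 - 67*6) = (11 - 4)*(-521 - 67*6) = 7*(-521 - 402) = 7*(-923) = -6461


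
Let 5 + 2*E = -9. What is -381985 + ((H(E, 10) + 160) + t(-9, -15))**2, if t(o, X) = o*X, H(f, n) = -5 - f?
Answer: -293776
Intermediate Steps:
E = -7 (E = -5/2 + (1/2)*(-9) = -5/2 - 9/2 = -7)
t(o, X) = X*o
-381985 + ((H(E, 10) + 160) + t(-9, -15))**2 = -381985 + (((-5 - 1*(-7)) + 160) - 15*(-9))**2 = -381985 + (((-5 + 7) + 160) + 135)**2 = -381985 + ((2 + 160) + 135)**2 = -381985 + (162 + 135)**2 = -381985 + 297**2 = -381985 + 88209 = -293776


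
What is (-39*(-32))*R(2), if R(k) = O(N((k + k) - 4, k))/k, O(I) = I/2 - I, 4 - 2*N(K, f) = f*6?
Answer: 1248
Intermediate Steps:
N(K, f) = 2 - 3*f (N(K, f) = 2 - f*6/2 = 2 - 3*f)
O(I) = -I/2 (O(I) = I*(½) - I = I/2 - I = -I/2)
R(k) = (-1 + 3*k/2)/k (R(k) = (-(2 - 3*k)/2)/k = (-1 + 3*k/2)/k)
(-39*(-32))*R(2) = (-39*(-32))*(3/2 - 1/2) = 1248*(3/2 - 1*½) = 1248*(3/2 - ½) = 1248*1 = 1248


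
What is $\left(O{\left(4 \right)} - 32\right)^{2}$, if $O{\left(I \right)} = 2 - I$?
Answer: $1156$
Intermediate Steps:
$\left(O{\left(4 \right)} - 32\right)^{2} = \left(\left(2 - 4\right) - 32\right)^{2} = \left(\left(2 - 4\right) + \left(-35 + 3\right)\right)^{2} = \left(-2 - 32\right)^{2} = \left(-34\right)^{2} = 1156$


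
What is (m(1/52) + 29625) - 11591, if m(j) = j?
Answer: 937769/52 ≈ 18034.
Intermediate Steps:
(m(1/52) + 29625) - 11591 = (1/52 + 29625) - 11591 = 1540501/52 - 11591 = 937769/52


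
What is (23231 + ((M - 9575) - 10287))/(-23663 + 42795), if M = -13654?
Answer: -10285/19132 ≈ -0.53758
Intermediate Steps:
(23231 + ((M - 9575) - 10287))/(-23663 + 42795) = (23231 + ((-13654 - 9575) - 10287))/(-23663 + 42795) = (23231 + (-23229 - 10287))/19132 = (23231 - 33516)*(1/19132) = -10285*1/19132 = -10285/19132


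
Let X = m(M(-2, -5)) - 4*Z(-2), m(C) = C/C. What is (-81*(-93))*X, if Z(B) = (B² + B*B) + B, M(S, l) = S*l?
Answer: -173259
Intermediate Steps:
Z(B) = B + 2*B² (Z(B) = (B² + B²) + B = 2*B² + B = B + 2*B²)
m(C) = 1
X = -23 (X = 1 - (-8)*(1 + 2*(-2)) = 1 - (-8)*(1 - 4) = 1 - (-8)*(-3) = 1 - 4*6 = 1 - 24 = -23)
(-81*(-93))*X = -81*(-93)*(-23) = 7533*(-23) = -173259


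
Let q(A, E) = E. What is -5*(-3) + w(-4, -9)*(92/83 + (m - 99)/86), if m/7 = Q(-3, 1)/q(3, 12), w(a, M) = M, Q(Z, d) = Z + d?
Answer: 221373/14276 ≈ 15.507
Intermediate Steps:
m = -7/6 (m = 7*((-3 + 1)/12) = 7*(-2*1/12) = 7*(-⅙) = -7/6 ≈ -1.1667)
-5*(-3) + w(-4, -9)*(92/83 + (m - 99)/86) = -5*(-3) - 9*(92/83 + (-7/6 - 99)/86) = 15 - 9*(92*(1/83) - 601/6*1/86) = 15 - 9*(92/83 - 601/516) = 15 - 9*(-2411/42828) = 15 + 7233/14276 = 221373/14276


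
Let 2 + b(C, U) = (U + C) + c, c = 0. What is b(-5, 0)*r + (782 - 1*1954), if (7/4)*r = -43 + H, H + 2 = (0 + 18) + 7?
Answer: -1092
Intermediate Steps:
H = 23 (H = -2 + ((0 + 18) + 7) = -2 + (18 + 7) = -2 + 25 = 23)
b(C, U) = -2 + C + U (b(C, U) = -2 + ((U + C) + 0) = -2 + ((C + U) + 0) = -2 + (C + U) = -2 + C + U)
r = -80/7 (r = 4*(-43 + 23)/7 = (4/7)*(-20) = -80/7 ≈ -11.429)
b(-5, 0)*r + (782 - 1*1954) = (-2 - 5 + 0)*(-80/7) + (782 - 1*1954) = -7*(-80/7) + (782 - 1954) = 80 - 1172 = -1092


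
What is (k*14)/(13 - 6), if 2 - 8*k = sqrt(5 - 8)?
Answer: 1/2 - I*sqrt(3)/4 ≈ 0.5 - 0.43301*I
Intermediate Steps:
k = 1/4 - I*sqrt(3)/8 (k = 1/4 - sqrt(5 - 8)/8 = 1/4 - I*sqrt(3)/8 ≈ 0.25 - 0.21651*I)
(k*14)/(13 - 6) = ((1/4 - I*sqrt(3)/8)*14)/(13 - 6) = (7/2 - 7*I*sqrt(3)/4)/7 = (7/2 - 7*I*sqrt(3)/4)*(1/7) = 1/2 - I*sqrt(3)/4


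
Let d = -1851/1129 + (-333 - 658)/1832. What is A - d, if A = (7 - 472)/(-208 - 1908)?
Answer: 2626164889/1094145512 ≈ 2.4002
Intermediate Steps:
d = -4509871/2068328 (d = -1851*1/1129 - 991*1/1832 = -1851/1129 - 991/1832 = -4509871/2068328 ≈ -2.1804)
A = 465/2116 (A = -465/(-2116) = -465*(-1/2116) = 465/2116 ≈ 0.21975)
A - d = 465/2116 - 1*(-4509871/2068328) = 465/2116 + 4509871/2068328 = 2626164889/1094145512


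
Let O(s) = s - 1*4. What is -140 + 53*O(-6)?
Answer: -670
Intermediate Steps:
O(s) = -4 + s (O(s) = s - 4 = -4 + s)
-140 + 53*O(-6) = -140 + 53*(-4 - 6) = -140 + 53*(-10) = -140 - 530 = -670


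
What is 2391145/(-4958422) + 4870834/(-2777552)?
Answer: -7698295010247/3443068735736 ≈ -2.2359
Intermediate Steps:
2391145/(-4958422) + 4870834/(-2777552) = 2391145*(-1/4958422) + 4870834*(-1/2777552) = -2391145/4958422 - 2435417/1388776 = -7698295010247/3443068735736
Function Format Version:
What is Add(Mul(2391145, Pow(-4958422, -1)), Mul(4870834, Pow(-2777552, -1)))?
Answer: Rational(-7698295010247, 3443068735736) ≈ -2.2359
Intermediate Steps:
Add(Mul(2391145, Pow(-4958422, -1)), Mul(4870834, Pow(-2777552, -1))) = Add(Mul(2391145, Rational(-1, 4958422)), Mul(4870834, Rational(-1, 2777552))) = Add(Rational(-2391145, 4958422), Rational(-2435417, 1388776)) = Rational(-7698295010247, 3443068735736)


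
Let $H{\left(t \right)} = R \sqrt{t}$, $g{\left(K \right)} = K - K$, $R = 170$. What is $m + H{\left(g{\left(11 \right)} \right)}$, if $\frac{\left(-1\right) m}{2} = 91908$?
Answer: $-183816$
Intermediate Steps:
$m = -183816$ ($m = \left(-2\right) 91908 = -183816$)
$g{\left(K \right)} = 0$
$H{\left(t \right)} = 170 \sqrt{t}$
$m + H{\left(g{\left(11 \right)} \right)} = -183816 + 170 \sqrt{0} = -183816 + 170 \cdot 0 = -183816 + 0 = -183816$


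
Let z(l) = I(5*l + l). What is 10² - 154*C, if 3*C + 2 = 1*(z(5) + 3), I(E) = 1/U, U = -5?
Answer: 884/15 ≈ 58.933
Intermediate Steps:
I(E) = -⅕ (I(E) = 1/(-5) = -⅕)
z(l) = -⅕
C = 4/15 (C = -⅔ + (1*(-⅕ + 3))/3 = -⅔ + (1*(14/5))/3 = -⅔ + (⅓)*(14/5) = -⅔ + 14/15 = 4/15 ≈ 0.26667)
10² - 154*C = 10² - 154*4/15 = 100 - 616/15 = 884/15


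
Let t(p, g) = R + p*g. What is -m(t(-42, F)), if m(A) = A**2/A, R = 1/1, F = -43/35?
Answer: -263/5 ≈ -52.600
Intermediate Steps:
F = -43/35 (F = -43*1/35 = -43/35 ≈ -1.2286)
R = 1
t(p, g) = 1 + g*p (t(p, g) = 1 + p*g = 1 + g*p)
m(A) = A
-m(t(-42, F)) = -(1 - 43/35*(-42)) = -(1 + 258/5) = -1*263/5 = -263/5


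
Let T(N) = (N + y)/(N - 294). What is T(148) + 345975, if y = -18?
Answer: 25256110/73 ≈ 3.4597e+5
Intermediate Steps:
T(N) = (-18 + N)/(-294 + N) (T(N) = (N - 18)/(N - 294) = (-18 + N)/(-294 + N))
T(148) + 345975 = (-18 + 148)/(-294 + 148) + 345975 = 130/(-146) + 345975 = -1/146*130 + 345975 = -65/73 + 345975 = 25256110/73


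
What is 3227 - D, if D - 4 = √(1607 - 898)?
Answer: 3223 - √709 ≈ 3196.4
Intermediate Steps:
D = 4 + √709 (D = 4 + √(1607 - 898) = 4 + √709 ≈ 30.627)
3227 - D = 3227 - (4 + √709) = 3227 + (-4 - √709) = 3223 - √709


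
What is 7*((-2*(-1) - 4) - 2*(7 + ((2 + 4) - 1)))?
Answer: -182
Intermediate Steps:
7*((-2*(-1) - 4) - 2*(7 + ((2 + 4) - 1))) = 7*((2 - 4) - 2*(7 + (6 - 1))) = 7*(-2 - 2*(7 + 5)) = 7*(-2 - 2*12) = 7*(-2 - 24) = 7*(-26) = -182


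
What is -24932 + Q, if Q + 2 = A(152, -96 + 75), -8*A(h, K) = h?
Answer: -24953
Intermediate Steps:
A(h, K) = -h/8
Q = -21 (Q = -2 - 1/8*152 = -2 - 19 = -21)
-24932 + Q = -24932 - 21 = -24953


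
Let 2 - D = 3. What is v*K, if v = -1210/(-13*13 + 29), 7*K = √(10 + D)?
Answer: 363/98 ≈ 3.7041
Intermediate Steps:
D = -1 (D = 2 - 1*3 = 2 - 3 = -1)
K = 3/7 (K = √(10 - 1)/7 = √9/7 = (⅐)*3 = 3/7 ≈ 0.42857)
v = 121/14 (v = -1210/(-169 + 29) = -1210/(-140) = -1210*(-1/140) = 121/14 ≈ 8.6429)
v*K = (121/14)*(3/7) = 363/98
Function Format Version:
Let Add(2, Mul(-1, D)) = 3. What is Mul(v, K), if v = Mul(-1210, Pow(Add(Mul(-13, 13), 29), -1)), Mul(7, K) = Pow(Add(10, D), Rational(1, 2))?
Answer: Rational(363, 98) ≈ 3.7041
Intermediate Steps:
D = -1 (D = Add(2, Mul(-1, 3)) = Add(2, -3) = -1)
K = Rational(3, 7) (K = Mul(Rational(1, 7), Pow(Add(10, -1), Rational(1, 2))) = Mul(Rational(1, 7), Pow(9, Rational(1, 2))) = Mul(Rational(1, 7), 3) = Rational(3, 7) ≈ 0.42857)
v = Rational(121, 14) (v = Mul(-1210, Pow(Add(-169, 29), -1)) = Mul(-1210, Pow(-140, -1)) = Mul(-1210, Rational(-1, 140)) = Rational(121, 14) ≈ 8.6429)
Mul(v, K) = Mul(Rational(121, 14), Rational(3, 7)) = Rational(363, 98)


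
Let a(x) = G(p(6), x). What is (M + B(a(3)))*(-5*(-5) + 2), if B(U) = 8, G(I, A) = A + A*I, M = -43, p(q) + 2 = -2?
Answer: -945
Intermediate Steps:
p(q) = -4 (p(q) = -2 - 2 = -4)
a(x) = -3*x (a(x) = x*(1 - 4) = x*(-3) = -3*x)
(M + B(a(3)))*(-5*(-5) + 2) = (-43 + 8)*(-5*(-5) + 2) = -35*(25 + 2) = -35*27 = -945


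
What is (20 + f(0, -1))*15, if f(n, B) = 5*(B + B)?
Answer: 150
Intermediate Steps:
f(n, B) = 10*B (f(n, B) = 5*(2*B) = 10*B)
(20 + f(0, -1))*15 = (20 + 10*(-1))*15 = (20 - 10)*15 = 10*15 = 150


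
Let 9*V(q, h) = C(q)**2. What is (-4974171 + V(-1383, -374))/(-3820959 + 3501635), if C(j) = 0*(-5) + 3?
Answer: 2487085/159662 ≈ 15.577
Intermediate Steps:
C(j) = 3 (C(j) = 0 + 3 = 3)
V(q, h) = 1 (V(q, h) = (1/9)*3**2 = (1/9)*9 = 1)
(-4974171 + V(-1383, -374))/(-3820959 + 3501635) = (-4974171 + 1)/(-3820959 + 3501635) = -4974170/(-319324) = -4974170*(-1/319324) = 2487085/159662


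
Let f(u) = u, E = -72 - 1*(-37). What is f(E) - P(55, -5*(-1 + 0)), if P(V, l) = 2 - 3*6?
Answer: -19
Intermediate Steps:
P(V, l) = -16 (P(V, l) = 2 - 18 = -16)
E = -35 (E = -72 + 37 = -35)
f(E) - P(55, -5*(-1 + 0)) = -35 - 1*(-16) = -35 + 16 = -19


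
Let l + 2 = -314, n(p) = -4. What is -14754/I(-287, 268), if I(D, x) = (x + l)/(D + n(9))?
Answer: -715569/8 ≈ -89446.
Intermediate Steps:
l = -316 (l = -2 - 314 = -316)
I(D, x) = (-316 + x)/(-4 + D) (I(D, x) = (x - 316)/(D - 4) = (-316 + x)/(-4 + D))
-14754/I(-287, 268) = -14754*(-4 - 287)/(-316 + 268) = -14754/(-48/(-291)) = -14754/((-1/291*(-48))) = -14754/16/97 = -14754*97/16 = -715569/8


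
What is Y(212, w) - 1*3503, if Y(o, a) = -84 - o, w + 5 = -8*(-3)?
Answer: -3799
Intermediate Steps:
w = 19 (w = -5 - 8*(-3) = -5 + 24 = 19)
Y(212, w) - 1*3503 = (-84 - 1*212) - 1*3503 = (-84 - 212) - 3503 = -296 - 3503 = -3799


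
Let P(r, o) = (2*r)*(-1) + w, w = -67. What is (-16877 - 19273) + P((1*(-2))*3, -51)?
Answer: -36205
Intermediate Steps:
P(r, o) = -67 - 2*r (P(r, o) = (2*r)*(-1) - 67 = -2*r - 67 = -67 - 2*r)
(-16877 - 19273) + P((1*(-2))*3, -51) = (-16877 - 19273) + (-67 - 2*1*(-2)*3) = -36150 + (-67 - (-4)*3) = -36150 + (-67 - 2*(-6)) = -36150 + (-67 + 12) = -36150 - 55 = -36205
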